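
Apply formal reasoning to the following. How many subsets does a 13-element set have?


The power set of a set with n elements has 2^n elements.
|P(S)| = 2^13 = 8192

8192


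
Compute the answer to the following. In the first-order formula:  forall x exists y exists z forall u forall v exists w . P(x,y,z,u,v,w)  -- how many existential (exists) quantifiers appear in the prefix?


Quantifier prefix: forall x exists y exists z forall u forall v exists w
Mark each quantifier type:
  U E E U U E
Universal count = 3, Existential count = 3
Asked for existential (exists) quantifiers: 3

3


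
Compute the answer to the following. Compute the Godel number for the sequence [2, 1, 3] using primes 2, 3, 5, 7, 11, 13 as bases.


Encode each element as an exponent of the corresponding prime:
  2^2 = 4
  3^1 = 3
  5^3 = 125
Product = 4 * 3 * 125 = 1500

1500


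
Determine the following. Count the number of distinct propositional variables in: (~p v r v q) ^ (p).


Identify each variable that appears in the formula.
Variables found: p, q, r
Count = 3

3


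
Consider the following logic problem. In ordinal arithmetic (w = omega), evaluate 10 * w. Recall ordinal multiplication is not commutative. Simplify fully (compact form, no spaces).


Compute 10 * w.
Ordinal * is associative and left-distributive over +, but NOT commutative; for finite n>1, n*w = w but w*n stays w*n.
For finite n>0, n * w = sup{n*k : k<w} = w. So 10 * w = w.
Result = w

w


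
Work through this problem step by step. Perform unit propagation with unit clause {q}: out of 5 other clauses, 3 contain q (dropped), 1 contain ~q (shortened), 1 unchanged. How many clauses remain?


Satisfied (removed): 3
Shortened (remain): 1
Unchanged (remain): 1
Remaining = 1 + 1 = 2

2


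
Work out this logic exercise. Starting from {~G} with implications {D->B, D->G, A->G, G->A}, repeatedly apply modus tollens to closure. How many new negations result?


Initial negated facts: {~G}
Apply modus tollens to closure:
  ~G and D->G  =>  ~D
  ~G and A->G  =>  ~A
Final negated: {~A, ~D, ~G}
New negations: {~A, ~D}
Count = 2

2


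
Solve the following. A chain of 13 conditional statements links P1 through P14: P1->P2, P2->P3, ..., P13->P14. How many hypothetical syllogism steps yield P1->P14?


With 13 implications in a chain connecting 14 propositions:
P1->P2, P2->P3, ..., P13->P14
Steps needed = (number of implications) - 1 = 13 - 1 = 12

12


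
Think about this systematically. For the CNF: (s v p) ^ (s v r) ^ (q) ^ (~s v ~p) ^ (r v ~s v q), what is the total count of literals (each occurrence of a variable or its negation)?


Counting literals in each clause:
Clause 1: 2 literal(s)
Clause 2: 2 literal(s)
Clause 3: 1 literal(s)
Clause 4: 2 literal(s)
Clause 5: 3 literal(s)
Total = 10

10


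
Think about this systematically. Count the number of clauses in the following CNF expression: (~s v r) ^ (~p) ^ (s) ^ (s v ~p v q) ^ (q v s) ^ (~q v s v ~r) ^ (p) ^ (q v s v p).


A CNF formula is a conjunction of clauses.
Clauses are separated by ^.
Counting the conjuncts: 8 clauses.

8


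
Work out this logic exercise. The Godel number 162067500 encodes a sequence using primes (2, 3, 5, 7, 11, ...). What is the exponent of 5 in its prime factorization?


Factorize 162067500 by dividing by 5 repeatedly.
Division steps: 5 divides 162067500 exactly 4 time(s).
Exponent of 5 = 4

4


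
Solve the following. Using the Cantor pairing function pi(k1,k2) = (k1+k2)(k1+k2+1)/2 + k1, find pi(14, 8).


k1 + k2 = 22
(k1+k2)(k1+k2+1)/2 = 22 * 23 / 2 = 253
pi = 253 + 14 = 267

267


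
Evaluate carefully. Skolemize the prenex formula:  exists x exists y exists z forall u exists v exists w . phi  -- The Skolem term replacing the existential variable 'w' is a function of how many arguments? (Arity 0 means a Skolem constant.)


Quantifier prefix: exists x exists y exists z forall u exists v exists w
'w' is existentially quantified at position 6.
Universal variables preceding it: u
Skolem function arity = 1

1


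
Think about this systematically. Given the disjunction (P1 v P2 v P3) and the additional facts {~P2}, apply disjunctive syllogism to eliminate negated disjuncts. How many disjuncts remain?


Original disjuncts (3): P1, P2, P3
Negated (eliminate): ~P2
Remaining disjuncts: P1, P3
Count = 3 - 1 = 2

2


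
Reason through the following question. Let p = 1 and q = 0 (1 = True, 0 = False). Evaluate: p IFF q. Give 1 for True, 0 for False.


p = 1, q = 0
Operation: p IFF q
Evaluate: 1 IFF 0 = 0

0


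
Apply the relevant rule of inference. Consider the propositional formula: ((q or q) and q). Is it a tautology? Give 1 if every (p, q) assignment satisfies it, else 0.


Check all 4 assignments:
p=0, q=0: 0
p=0, q=1: 1
p=1, q=0: 0
p=1, q=1: 1
Satisfying count = 2/4.
Tautology iff count = 4: no.

0


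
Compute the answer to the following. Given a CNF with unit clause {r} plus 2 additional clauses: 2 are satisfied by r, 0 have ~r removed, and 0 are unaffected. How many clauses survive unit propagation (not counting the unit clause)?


Satisfied (removed): 2
Shortened (remain): 0
Unchanged (remain): 0
Remaining = 0 + 0 = 0

0


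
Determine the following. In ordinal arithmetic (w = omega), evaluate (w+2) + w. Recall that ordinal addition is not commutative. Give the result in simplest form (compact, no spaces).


Compute (w+2) + w.
Ordinal + is associative but NOT commutative; for finite n>0, n + w = w but w + n stays w+n.
(w+2) + w = w + (2+w) = w + w = w*2 (the finite tail 2 is absorbed by the right w).
Result = w*2

w*2


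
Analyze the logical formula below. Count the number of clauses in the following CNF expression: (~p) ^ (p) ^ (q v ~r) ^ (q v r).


A CNF formula is a conjunction of clauses.
Clauses are separated by ^.
Counting the conjuncts: 4 clauses.

4


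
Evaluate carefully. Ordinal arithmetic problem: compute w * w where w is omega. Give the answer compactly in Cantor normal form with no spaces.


Compute w * w.
Ordinal * is associative and left-distributive over +, but NOT commutative; for finite n>1, n*w = w but w*n stays w*n.
w * w = w^2 by definition.
Result = w^2

w^2


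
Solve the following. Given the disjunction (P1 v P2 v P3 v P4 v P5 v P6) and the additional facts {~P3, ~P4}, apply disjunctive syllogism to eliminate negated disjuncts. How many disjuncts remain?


Original disjuncts (6): P1, P2, P3, P4, P5, P6
Negated (eliminate): ~P3, ~P4
Remaining disjuncts: P1, P2, P5, P6
Count = 6 - 2 = 4

4


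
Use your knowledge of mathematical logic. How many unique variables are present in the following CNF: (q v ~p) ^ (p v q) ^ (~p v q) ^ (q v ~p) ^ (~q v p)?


Identify each variable that appears in the formula.
Variables found: p, q
Count = 2

2


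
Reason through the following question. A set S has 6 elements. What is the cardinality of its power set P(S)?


The power set of a set with n elements has 2^n elements.
|P(S)| = 2^6 = 64

64


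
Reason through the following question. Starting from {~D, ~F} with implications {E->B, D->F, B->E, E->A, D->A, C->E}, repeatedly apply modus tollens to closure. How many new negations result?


Initial negated facts: {~D, ~F}
Apply modus tollens to closure:
  (no implication fires)
Final negated: {~D, ~F}
New negations: {(none)}
Count = 0

0


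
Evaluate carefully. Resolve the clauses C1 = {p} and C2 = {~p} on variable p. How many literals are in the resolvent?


Remove p from C1 and ~p from C2.
C1 remainder: {}
C2 remainder: {}
Union (resolvent): {} (empty clause)
Resolvent has 0 literal(s).

0


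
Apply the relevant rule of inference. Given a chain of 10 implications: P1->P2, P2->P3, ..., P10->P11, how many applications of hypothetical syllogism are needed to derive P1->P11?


With 10 implications in a chain connecting 11 propositions:
P1->P2, P2->P3, ..., P10->P11
Steps needed = (number of implications) - 1 = 10 - 1 = 9

9


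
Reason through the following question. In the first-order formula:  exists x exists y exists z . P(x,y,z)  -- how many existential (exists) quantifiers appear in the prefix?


Quantifier prefix: exists x exists y exists z
Mark each quantifier type:
  E E E
Universal count = 0, Existential count = 3
Asked for existential (exists) quantifiers: 3

3


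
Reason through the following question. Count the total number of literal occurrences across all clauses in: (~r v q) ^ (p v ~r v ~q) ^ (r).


Counting literals in each clause:
Clause 1: 2 literal(s)
Clause 2: 3 literal(s)
Clause 3: 1 literal(s)
Total = 6

6


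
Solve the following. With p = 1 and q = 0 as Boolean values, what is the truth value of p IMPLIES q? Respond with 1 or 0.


p = 1, q = 0
Operation: p IMPLIES q
Evaluate: 1 IMPLIES 0 = 0

0


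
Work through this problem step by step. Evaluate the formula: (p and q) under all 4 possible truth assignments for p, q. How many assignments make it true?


Check all 4 assignments:
p=0, q=0: 0
p=0, q=1: 0
p=1, q=0: 0
p=1, q=1: 1
Count of True = 1

1


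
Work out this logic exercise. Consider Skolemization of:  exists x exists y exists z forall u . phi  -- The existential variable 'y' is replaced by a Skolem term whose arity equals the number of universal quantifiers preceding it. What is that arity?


Quantifier prefix: exists x exists y exists z forall u
'y' is existentially quantified at position 2.
No universal quantifiers precede it.
Skolem function arity = 0 (a Skolem constant)

0


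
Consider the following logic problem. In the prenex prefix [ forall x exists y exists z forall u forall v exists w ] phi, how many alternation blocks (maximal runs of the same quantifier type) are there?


Quantifier-type sequence: A E E A A E  (A=forall, E=exists)
Group into maximal same-type runs:
  Ax1 | Ex2 | Ax2 | Ex1
Number of blocks = 4

4


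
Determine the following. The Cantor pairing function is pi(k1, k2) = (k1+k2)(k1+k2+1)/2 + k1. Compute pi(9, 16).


k1 + k2 = 25
(k1+k2)(k1+k2+1)/2 = 25 * 26 / 2 = 325
pi = 325 + 9 = 334

334


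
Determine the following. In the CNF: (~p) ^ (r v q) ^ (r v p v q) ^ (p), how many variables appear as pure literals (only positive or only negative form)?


Check each variable for pure literal status:
p: mixed (not pure)
q: pure positive
r: pure positive
Pure literal count = 2

2


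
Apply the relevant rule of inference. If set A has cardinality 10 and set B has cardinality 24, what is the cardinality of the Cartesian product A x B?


The Cartesian product A x B contains all ordered pairs (a, b).
|A x B| = |A| * |B| = 10 * 24 = 240

240


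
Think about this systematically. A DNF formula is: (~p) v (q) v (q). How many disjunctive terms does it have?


A DNF formula is a disjunction of terms (conjunctions).
Terms are separated by v.
Counting the disjuncts: 3 terms.

3


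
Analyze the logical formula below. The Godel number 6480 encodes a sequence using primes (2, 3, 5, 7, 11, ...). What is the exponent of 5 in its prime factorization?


Factorize 6480 by dividing by 5 repeatedly.
Division steps: 5 divides 6480 exactly 1 time(s).
Exponent of 5 = 1

1


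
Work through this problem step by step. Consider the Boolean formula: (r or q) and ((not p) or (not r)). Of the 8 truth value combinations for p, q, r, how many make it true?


Evaluate all 8 assignments for p, q, r:
p=0, q=0, r=0: 0
p=0, q=0, r=1: 1
p=0, q=1, r=0: 1
p=0, q=1, r=1: 1
p=1, q=0, r=0: 0
p=1, q=0, r=1: 0
p=1, q=1, r=0: 1
p=1, q=1, r=1: 0
Satisfying count = 4

4


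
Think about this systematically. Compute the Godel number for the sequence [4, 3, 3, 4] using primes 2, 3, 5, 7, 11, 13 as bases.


Encode each element as an exponent of the corresponding prime:
  2^4 = 16
  3^3 = 27
  5^3 = 125
  7^4 = 2401
Product = 16 * 27 * 125 * 2401 = 129654000

129654000


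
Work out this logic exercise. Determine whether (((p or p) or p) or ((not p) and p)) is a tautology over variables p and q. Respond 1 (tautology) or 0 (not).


Check all 4 assignments:
p=0, q=0: 0
p=0, q=1: 0
p=1, q=0: 1
p=1, q=1: 1
Satisfying count = 2/4.
Tautology iff count = 4: no.

0


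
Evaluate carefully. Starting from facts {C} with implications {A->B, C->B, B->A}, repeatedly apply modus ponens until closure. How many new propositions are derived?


Initial facts: {C}
Apply modus ponens to closure:
  C and C->B  =>  B
  B and B->A  =>  A
Final known: {A, B, C}
New propositions: {A, B}
Count = 2

2


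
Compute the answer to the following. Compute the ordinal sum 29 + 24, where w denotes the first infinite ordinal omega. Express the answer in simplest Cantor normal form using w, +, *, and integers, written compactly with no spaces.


Compute 29 + 24.
Ordinal + is associative but NOT commutative; for finite n>0, n + w = w but w + n stays w+n.
Both operands finite; ordinal + agrees with natural +: 29 + 24 = 53.
Result = 53

53


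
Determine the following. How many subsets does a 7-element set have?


The power set of a set with n elements has 2^n elements.
|P(S)| = 2^7 = 128

128


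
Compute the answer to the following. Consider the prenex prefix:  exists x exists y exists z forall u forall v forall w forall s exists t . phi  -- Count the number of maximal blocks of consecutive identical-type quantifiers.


Quantifier-type sequence: E E E A A A A E  (A=forall, E=exists)
Group into maximal same-type runs:
  Ex3 | Ax4 | Ex1
Number of blocks = 3

3


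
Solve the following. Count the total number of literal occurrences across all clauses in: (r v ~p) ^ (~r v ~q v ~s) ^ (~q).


Counting literals in each clause:
Clause 1: 2 literal(s)
Clause 2: 3 literal(s)
Clause 3: 1 literal(s)
Total = 6

6


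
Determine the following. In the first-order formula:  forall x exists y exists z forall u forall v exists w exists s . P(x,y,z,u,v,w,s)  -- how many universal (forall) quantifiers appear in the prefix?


Quantifier prefix: forall x exists y exists z forall u forall v exists w exists s
Mark each quantifier type:
  U E E U U E E
Universal count = 3, Existential count = 4
Asked for universal (forall) quantifiers: 3

3


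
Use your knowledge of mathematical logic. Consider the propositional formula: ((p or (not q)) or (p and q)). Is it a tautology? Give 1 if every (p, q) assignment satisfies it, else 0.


Check all 4 assignments:
p=0, q=0: 1
p=0, q=1: 0
p=1, q=0: 1
p=1, q=1: 1
Satisfying count = 3/4.
Tautology iff count = 4: no.

0


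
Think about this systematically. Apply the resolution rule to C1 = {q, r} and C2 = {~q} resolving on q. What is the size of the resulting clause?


Remove q from C1 and ~q from C2.
C1 remainder: {r}
C2 remainder: {}
Union (resolvent): {r}
Resolvent has 1 literal(s).

1


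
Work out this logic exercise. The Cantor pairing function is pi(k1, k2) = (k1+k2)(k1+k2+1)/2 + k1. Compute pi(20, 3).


k1 + k2 = 23
(k1+k2)(k1+k2+1)/2 = 23 * 24 / 2 = 276
pi = 276 + 20 = 296

296


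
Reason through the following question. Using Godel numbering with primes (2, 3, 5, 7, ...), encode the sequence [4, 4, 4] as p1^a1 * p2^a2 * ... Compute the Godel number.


Encode each element as an exponent of the corresponding prime:
  2^4 = 16
  3^4 = 81
  5^4 = 625
Product = 16 * 81 * 625 = 810000

810000


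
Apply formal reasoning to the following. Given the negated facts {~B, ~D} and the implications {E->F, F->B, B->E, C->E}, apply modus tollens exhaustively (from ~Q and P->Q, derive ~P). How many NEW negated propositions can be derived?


Initial negated facts: {~B, ~D}
Apply modus tollens to closure:
  ~B and F->B  =>  ~F
  ~F and E->F  =>  ~E
  ~E and C->E  =>  ~C
Final negated: {~B, ~C, ~D, ~E, ~F}
New negations: {~C, ~E, ~F}
Count = 3

3


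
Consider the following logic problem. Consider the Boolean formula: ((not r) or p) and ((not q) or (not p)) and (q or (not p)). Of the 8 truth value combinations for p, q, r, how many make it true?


Evaluate all 8 assignments for p, q, r:
p=0, q=0, r=0: 1
p=0, q=0, r=1: 0
p=0, q=1, r=0: 1
p=0, q=1, r=1: 0
p=1, q=0, r=0: 0
p=1, q=0, r=1: 0
p=1, q=1, r=0: 0
p=1, q=1, r=1: 0
Satisfying count = 2

2


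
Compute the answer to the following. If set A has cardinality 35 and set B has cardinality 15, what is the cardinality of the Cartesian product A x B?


The Cartesian product A x B contains all ordered pairs (a, b).
|A x B| = |A| * |B| = 35 * 15 = 525

525


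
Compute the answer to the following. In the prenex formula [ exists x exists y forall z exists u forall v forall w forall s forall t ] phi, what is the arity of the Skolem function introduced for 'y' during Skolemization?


Quantifier prefix: exists x exists y forall z exists u forall v forall w forall s forall t
'y' is existentially quantified at position 2.
No universal quantifiers precede it.
Skolem function arity = 0 (a Skolem constant)

0


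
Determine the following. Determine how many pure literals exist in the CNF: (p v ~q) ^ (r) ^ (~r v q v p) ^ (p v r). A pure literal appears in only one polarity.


Check each variable for pure literal status:
p: pure positive
q: mixed (not pure)
r: mixed (not pure)
Pure literal count = 1

1


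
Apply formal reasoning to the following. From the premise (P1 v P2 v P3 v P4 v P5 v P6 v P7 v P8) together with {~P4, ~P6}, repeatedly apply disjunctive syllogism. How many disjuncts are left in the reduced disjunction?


Original disjuncts (8): P1, P2, P3, P4, P5, P6, P7, P8
Negated (eliminate): ~P4, ~P6
Remaining disjuncts: P1, P2, P3, P5, P7, P8
Count = 8 - 2 = 6

6


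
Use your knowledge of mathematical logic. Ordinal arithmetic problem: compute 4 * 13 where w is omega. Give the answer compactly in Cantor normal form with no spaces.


Compute 4 * 13.
Ordinal * is associative and left-distributive over +, but NOT commutative; for finite n>1, n*w = w but w*n stays w*n.
Both finite; ordinal * agrees with natural *: 4 * 13 = 52.
Result = 52

52


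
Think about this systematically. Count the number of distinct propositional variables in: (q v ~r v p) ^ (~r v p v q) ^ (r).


Identify each variable that appears in the formula.
Variables found: p, q, r
Count = 3

3


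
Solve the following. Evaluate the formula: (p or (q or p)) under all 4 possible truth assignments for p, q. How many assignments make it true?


Check all 4 assignments:
p=0, q=0: 0
p=0, q=1: 1
p=1, q=0: 1
p=1, q=1: 1
Count of True = 3

3


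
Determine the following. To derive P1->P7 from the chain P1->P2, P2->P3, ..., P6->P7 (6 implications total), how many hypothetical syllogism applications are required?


With 6 implications in a chain connecting 7 propositions:
P1->P2, P2->P3, ..., P6->P7
Steps needed = (number of implications) - 1 = 6 - 1 = 5

5


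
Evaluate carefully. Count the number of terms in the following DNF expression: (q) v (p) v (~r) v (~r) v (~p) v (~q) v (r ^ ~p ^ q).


A DNF formula is a disjunction of terms (conjunctions).
Terms are separated by v.
Counting the disjuncts: 7 terms.

7


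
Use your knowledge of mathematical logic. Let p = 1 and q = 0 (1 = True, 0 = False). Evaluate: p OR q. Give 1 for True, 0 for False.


p = 1, q = 0
Operation: p OR q
Evaluate: 1 OR 0 = 1

1


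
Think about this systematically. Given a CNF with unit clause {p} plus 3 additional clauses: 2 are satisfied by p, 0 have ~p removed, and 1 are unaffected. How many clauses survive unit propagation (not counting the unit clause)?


Satisfied (removed): 2
Shortened (remain): 0
Unchanged (remain): 1
Remaining = 0 + 1 = 1

1


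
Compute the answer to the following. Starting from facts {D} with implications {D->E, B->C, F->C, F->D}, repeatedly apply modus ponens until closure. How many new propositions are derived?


Initial facts: {D}
Apply modus ponens to closure:
  D and D->E  =>  E
Final known: {D, E}
New propositions: {E}
Count = 1

1


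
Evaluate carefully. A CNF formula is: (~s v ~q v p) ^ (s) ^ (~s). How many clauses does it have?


A CNF formula is a conjunction of clauses.
Clauses are separated by ^.
Counting the conjuncts: 3 clauses.

3


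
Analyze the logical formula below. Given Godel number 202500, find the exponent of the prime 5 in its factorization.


Factorize 202500 by dividing by 5 repeatedly.
Division steps: 5 divides 202500 exactly 4 time(s).
Exponent of 5 = 4

4


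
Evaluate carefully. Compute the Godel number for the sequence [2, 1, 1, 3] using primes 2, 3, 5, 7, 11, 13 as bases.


Encode each element as an exponent of the corresponding prime:
  2^2 = 4
  3^1 = 3
  5^1 = 5
  7^3 = 343
Product = 4 * 3 * 5 * 343 = 20580

20580


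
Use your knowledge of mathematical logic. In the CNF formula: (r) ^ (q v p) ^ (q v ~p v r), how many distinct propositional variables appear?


Identify each variable that appears in the formula.
Variables found: p, q, r
Count = 3

3


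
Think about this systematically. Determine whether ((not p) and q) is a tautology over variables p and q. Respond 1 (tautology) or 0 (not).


Check all 4 assignments:
p=0, q=0: 0
p=0, q=1: 1
p=1, q=0: 0
p=1, q=1: 0
Satisfying count = 1/4.
Tautology iff count = 4: no.

0


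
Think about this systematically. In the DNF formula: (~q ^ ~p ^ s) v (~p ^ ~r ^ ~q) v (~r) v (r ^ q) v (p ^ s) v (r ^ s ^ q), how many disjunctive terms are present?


A DNF formula is a disjunction of terms (conjunctions).
Terms are separated by v.
Counting the disjuncts: 6 terms.

6


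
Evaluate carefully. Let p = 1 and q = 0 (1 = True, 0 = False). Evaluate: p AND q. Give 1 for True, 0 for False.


p = 1, q = 0
Operation: p AND q
Evaluate: 1 AND 0 = 0

0


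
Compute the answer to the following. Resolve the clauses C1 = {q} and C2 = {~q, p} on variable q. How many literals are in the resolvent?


Remove q from C1 and ~q from C2.
C1 remainder: {}
C2 remainder: {p}
Union (resolvent): {p}
Resolvent has 1 literal(s).

1


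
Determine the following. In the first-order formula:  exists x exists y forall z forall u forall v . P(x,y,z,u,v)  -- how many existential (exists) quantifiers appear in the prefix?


Quantifier prefix: exists x exists y forall z forall u forall v
Mark each quantifier type:
  E E U U U
Universal count = 3, Existential count = 2
Asked for existential (exists) quantifiers: 2

2


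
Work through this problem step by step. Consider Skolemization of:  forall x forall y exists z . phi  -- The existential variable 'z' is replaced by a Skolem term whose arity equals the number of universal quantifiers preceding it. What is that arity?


Quantifier prefix: forall x forall y exists z
'z' is existentially quantified at position 3.
Universal variables preceding it: x, y
Skolem function arity = 2

2


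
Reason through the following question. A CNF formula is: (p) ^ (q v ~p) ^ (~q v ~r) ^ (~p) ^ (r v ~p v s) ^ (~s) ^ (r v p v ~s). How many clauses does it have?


A CNF formula is a conjunction of clauses.
Clauses are separated by ^.
Counting the conjuncts: 7 clauses.

7


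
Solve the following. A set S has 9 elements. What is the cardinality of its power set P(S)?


The power set of a set with n elements has 2^n elements.
|P(S)| = 2^9 = 512

512


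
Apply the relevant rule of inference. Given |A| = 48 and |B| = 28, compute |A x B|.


The Cartesian product A x B contains all ordered pairs (a, b).
|A x B| = |A| * |B| = 48 * 28 = 1344

1344


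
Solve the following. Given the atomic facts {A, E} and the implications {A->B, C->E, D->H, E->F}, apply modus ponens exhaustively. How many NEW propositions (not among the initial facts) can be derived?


Initial facts: {A, E}
Apply modus ponens to closure:
  A and A->B  =>  B
  E and E->F  =>  F
Final known: {A, B, E, F}
New propositions: {B, F}
Count = 2

2


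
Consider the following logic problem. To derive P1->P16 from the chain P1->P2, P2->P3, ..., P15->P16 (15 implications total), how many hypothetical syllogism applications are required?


With 15 implications in a chain connecting 16 propositions:
P1->P2, P2->P3, ..., P15->P16
Steps needed = (number of implications) - 1 = 15 - 1 = 14

14


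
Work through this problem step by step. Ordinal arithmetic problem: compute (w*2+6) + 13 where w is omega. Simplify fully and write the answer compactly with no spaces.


Compute (w*2+6) + 13.
Ordinal + is associative but NOT commutative; for finite n>0, n + w = w but w + n stays w+n.
By associativity: (w*2+6) + 13 = w*2 + (6+13) = w*2+19.
Result = w*2+19

w*2+19


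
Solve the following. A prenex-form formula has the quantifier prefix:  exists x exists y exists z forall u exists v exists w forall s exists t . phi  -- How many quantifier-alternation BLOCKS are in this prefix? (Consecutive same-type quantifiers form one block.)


Quantifier-type sequence: E E E A E E A E  (A=forall, E=exists)
Group into maximal same-type runs:
  Ex3 | Ax1 | Ex2 | Ax1 | Ex1
Number of blocks = 5

5


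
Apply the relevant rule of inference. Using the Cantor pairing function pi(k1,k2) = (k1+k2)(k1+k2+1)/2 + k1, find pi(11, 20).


k1 + k2 = 31
(k1+k2)(k1+k2+1)/2 = 31 * 32 / 2 = 496
pi = 496 + 11 = 507

507


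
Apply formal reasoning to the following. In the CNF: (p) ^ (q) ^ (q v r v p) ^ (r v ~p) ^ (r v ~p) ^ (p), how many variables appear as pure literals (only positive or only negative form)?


Check each variable for pure literal status:
p: mixed (not pure)
q: pure positive
r: pure positive
Pure literal count = 2

2


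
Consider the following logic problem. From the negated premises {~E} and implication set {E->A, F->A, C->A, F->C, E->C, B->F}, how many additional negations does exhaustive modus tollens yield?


Initial negated facts: {~E}
Apply modus tollens to closure:
  (no implication fires)
Final negated: {~E}
New negations: {(none)}
Count = 0

0


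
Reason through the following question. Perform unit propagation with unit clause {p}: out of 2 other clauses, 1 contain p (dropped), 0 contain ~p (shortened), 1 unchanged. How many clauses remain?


Satisfied (removed): 1
Shortened (remain): 0
Unchanged (remain): 1
Remaining = 0 + 1 = 1

1


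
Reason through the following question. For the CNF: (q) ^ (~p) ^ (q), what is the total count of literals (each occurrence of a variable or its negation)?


Counting literals in each clause:
Clause 1: 1 literal(s)
Clause 2: 1 literal(s)
Clause 3: 1 literal(s)
Total = 3

3


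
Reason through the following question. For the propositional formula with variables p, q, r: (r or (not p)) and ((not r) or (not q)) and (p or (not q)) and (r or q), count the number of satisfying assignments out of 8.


Evaluate all 8 assignments for p, q, r:
p=0, q=0, r=0: 0
p=0, q=0, r=1: 1
p=0, q=1, r=0: 0
p=0, q=1, r=1: 0
p=1, q=0, r=0: 0
p=1, q=0, r=1: 1
p=1, q=1, r=0: 0
p=1, q=1, r=1: 0
Satisfying count = 2

2


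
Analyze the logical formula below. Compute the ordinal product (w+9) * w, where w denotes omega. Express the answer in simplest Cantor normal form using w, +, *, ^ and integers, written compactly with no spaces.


Compute (w+9) * w.
Ordinal * is associative and left-distributive over +, but NOT commutative; for finite n>1, n*w = w but w*n stays w*n.
(w+9) * w = sup{(w+9)*k : k<w} = sup{w*k+9} = w^2 (the +9 tail is absorbed in the limit).
Result = w^2

w^2


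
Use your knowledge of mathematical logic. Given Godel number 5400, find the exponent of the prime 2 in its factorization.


Factorize 5400 by dividing by 2 repeatedly.
Division steps: 2 divides 5400 exactly 3 time(s).
Exponent of 2 = 3

3


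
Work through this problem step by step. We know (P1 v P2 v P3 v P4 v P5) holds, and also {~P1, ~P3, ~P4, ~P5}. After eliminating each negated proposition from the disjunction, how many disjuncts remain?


Original disjuncts (5): P1, P2, P3, P4, P5
Negated (eliminate): ~P1, ~P3, ~P4, ~P5
Remaining disjuncts: P2
Count = 5 - 4 = 1

1


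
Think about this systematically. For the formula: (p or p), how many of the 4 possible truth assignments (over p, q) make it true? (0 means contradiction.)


Check all 4 assignments:
p=0, q=0: 0
p=0, q=1: 0
p=1, q=0: 1
p=1, q=1: 1
Count of True = 2

2


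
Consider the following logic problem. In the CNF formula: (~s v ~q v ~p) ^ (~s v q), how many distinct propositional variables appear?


Identify each variable that appears in the formula.
Variables found: p, q, s
Count = 3

3


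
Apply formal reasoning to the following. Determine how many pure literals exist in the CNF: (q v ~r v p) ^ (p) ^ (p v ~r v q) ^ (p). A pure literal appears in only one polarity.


Check each variable for pure literal status:
p: pure positive
q: pure positive
r: pure negative
Pure literal count = 3

3


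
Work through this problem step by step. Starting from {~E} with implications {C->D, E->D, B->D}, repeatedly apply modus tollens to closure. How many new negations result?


Initial negated facts: {~E}
Apply modus tollens to closure:
  (no implication fires)
Final negated: {~E}
New negations: {(none)}
Count = 0

0


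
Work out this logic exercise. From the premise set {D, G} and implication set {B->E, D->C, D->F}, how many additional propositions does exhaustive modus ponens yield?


Initial facts: {D, G}
Apply modus ponens to closure:
  D and D->C  =>  C
  D and D->F  =>  F
Final known: {C, D, F, G}
New propositions: {C, F}
Count = 2

2


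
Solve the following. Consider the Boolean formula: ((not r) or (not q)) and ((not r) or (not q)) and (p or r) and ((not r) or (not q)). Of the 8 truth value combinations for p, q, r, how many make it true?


Evaluate all 8 assignments for p, q, r:
p=0, q=0, r=0: 0
p=0, q=0, r=1: 1
p=0, q=1, r=0: 0
p=0, q=1, r=1: 0
p=1, q=0, r=0: 1
p=1, q=0, r=1: 1
p=1, q=1, r=0: 1
p=1, q=1, r=1: 0
Satisfying count = 4

4


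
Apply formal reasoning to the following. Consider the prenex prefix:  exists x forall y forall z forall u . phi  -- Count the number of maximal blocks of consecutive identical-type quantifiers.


Quantifier-type sequence: E A A A  (A=forall, E=exists)
Group into maximal same-type runs:
  Ex1 | Ax3
Number of blocks = 2

2


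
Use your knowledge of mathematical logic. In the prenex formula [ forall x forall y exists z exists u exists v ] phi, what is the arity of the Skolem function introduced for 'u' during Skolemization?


Quantifier prefix: forall x forall y exists z exists u exists v
'u' is existentially quantified at position 4.
Universal variables preceding it: x, y
Skolem function arity = 2

2


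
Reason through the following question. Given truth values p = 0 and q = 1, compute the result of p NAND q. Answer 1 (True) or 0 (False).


p = 0, q = 1
Operation: p NAND q
Evaluate: 0 NAND 1 = 1

1


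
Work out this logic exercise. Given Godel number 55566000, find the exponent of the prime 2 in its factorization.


Factorize 55566000 by dividing by 2 repeatedly.
Division steps: 2 divides 55566000 exactly 4 time(s).
Exponent of 2 = 4

4


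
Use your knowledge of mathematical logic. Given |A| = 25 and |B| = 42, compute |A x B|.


The Cartesian product A x B contains all ordered pairs (a, b).
|A x B| = |A| * |B| = 25 * 42 = 1050

1050


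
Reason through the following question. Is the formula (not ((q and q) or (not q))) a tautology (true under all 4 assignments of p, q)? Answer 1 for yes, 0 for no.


Check all 4 assignments:
p=0, q=0: 0
p=0, q=1: 0
p=1, q=0: 0
p=1, q=1: 0
Satisfying count = 0/4.
Tautology iff count = 4: no.

0


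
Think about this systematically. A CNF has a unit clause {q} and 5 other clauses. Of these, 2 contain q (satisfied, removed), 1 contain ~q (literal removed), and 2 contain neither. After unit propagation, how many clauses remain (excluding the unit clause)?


Satisfied (removed): 2
Shortened (remain): 1
Unchanged (remain): 2
Remaining = 1 + 2 = 3

3


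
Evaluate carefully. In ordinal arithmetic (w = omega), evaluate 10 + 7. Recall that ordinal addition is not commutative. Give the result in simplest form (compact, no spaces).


Compute 10 + 7.
Ordinal + is associative but NOT commutative; for finite n>0, n + w = w but w + n stays w+n.
Both operands finite; ordinal + agrees with natural +: 10 + 7 = 17.
Result = 17

17


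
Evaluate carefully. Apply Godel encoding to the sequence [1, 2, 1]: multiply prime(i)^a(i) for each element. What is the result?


Encode each element as an exponent of the corresponding prime:
  2^1 = 2
  3^2 = 9
  5^1 = 5
Product = 2 * 9 * 5 = 90

90


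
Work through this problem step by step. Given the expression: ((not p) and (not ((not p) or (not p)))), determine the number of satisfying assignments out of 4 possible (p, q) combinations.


Check all 4 assignments:
p=0, q=0: 0
p=0, q=1: 0
p=1, q=0: 0
p=1, q=1: 0
Count of True = 0

0


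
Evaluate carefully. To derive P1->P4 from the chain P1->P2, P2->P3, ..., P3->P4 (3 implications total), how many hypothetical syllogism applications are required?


With 3 implications in a chain connecting 4 propositions:
P1->P2, P2->P3, ..., P3->P4
Steps needed = (number of implications) - 1 = 3 - 1 = 2

2


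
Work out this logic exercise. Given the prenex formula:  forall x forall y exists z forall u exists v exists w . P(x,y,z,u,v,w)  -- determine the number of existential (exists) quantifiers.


Quantifier prefix: forall x forall y exists z forall u exists v exists w
Mark each quantifier type:
  U U E U E E
Universal count = 3, Existential count = 3
Asked for existential (exists) quantifiers: 3

3


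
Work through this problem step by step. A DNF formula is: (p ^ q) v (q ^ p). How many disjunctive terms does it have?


A DNF formula is a disjunction of terms (conjunctions).
Terms are separated by v.
Counting the disjuncts: 2 terms.

2


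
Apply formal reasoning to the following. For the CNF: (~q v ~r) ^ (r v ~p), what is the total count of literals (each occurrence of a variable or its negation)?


Counting literals in each clause:
Clause 1: 2 literal(s)
Clause 2: 2 literal(s)
Total = 4

4


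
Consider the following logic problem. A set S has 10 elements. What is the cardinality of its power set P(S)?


The power set of a set with n elements has 2^n elements.
|P(S)| = 2^10 = 1024

1024


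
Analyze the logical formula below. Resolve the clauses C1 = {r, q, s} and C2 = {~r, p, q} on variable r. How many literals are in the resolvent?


Remove r from C1 and ~r from C2.
C1 remainder: {q, s}
C2 remainder: {p, q}
Union (resolvent): {p, q, s}
Resolvent has 3 literal(s).

3


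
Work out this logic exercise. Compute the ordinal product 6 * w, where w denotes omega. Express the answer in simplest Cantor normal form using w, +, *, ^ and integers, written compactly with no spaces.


Compute 6 * w.
Ordinal * is associative and left-distributive over +, but NOT commutative; for finite n>1, n*w = w but w*n stays w*n.
For finite n>0, n * w = sup{n*k : k<w} = w. So 6 * w = w.
Result = w

w


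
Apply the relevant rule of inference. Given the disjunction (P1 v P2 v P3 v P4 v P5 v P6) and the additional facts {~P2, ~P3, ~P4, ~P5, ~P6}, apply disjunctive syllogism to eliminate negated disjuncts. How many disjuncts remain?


Original disjuncts (6): P1, P2, P3, P4, P5, P6
Negated (eliminate): ~P2, ~P3, ~P4, ~P5, ~P6
Remaining disjuncts: P1
Count = 6 - 5 = 1

1


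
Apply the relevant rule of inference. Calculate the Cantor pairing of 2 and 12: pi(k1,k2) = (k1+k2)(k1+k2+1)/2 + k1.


k1 + k2 = 14
(k1+k2)(k1+k2+1)/2 = 14 * 15 / 2 = 105
pi = 105 + 2 = 107

107


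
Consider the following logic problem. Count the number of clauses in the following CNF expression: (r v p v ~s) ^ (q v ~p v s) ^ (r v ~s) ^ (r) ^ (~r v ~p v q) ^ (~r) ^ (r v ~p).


A CNF formula is a conjunction of clauses.
Clauses are separated by ^.
Counting the conjuncts: 7 clauses.

7


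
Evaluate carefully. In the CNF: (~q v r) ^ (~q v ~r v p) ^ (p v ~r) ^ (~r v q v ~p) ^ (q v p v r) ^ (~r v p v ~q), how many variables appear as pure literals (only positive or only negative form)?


Check each variable for pure literal status:
p: mixed (not pure)
q: mixed (not pure)
r: mixed (not pure)
Pure literal count = 0

0


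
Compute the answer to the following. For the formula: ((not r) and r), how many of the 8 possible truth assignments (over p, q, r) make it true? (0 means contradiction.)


Check all 8 assignments:
p=0, q=0, r=0: 0
p=0, q=0, r=1: 0
p=0, q=1, r=0: 0
p=0, q=1, r=1: 0
p=1, q=0, r=0: 0
p=1, q=0, r=1: 0
p=1, q=1, r=0: 0
p=1, q=1, r=1: 0
Count of True = 0

0


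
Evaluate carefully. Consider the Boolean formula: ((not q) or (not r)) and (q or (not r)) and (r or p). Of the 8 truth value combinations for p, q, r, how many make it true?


Evaluate all 8 assignments for p, q, r:
p=0, q=0, r=0: 0
p=0, q=0, r=1: 0
p=0, q=1, r=0: 0
p=0, q=1, r=1: 0
p=1, q=0, r=0: 1
p=1, q=0, r=1: 0
p=1, q=1, r=0: 1
p=1, q=1, r=1: 0
Satisfying count = 2

2


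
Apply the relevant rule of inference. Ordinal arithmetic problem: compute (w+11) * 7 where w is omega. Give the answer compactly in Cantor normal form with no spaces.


Compute (w+11) * 7.
Ordinal * is associative and left-distributive over +, but NOT commutative; for finite n>1, n*w = w but w*n stays w*n.
(w+11) * 7 = (w+11) repeated 7 times. Each intermediate +11 is absorbed by the following w; only the last survives: w*7+11.
Result = w*7+11

w*7+11


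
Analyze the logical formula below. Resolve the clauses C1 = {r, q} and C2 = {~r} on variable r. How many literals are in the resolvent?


Remove r from C1 and ~r from C2.
C1 remainder: {q}
C2 remainder: {}
Union (resolvent): {q}
Resolvent has 1 literal(s).

1


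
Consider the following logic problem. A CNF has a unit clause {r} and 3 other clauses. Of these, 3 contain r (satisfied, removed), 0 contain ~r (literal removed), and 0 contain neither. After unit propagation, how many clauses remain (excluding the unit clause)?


Satisfied (removed): 3
Shortened (remain): 0
Unchanged (remain): 0
Remaining = 0 + 0 = 0

0


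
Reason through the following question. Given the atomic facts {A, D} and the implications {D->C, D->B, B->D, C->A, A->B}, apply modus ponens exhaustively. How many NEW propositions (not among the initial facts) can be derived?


Initial facts: {A, D}
Apply modus ponens to closure:
  D and D->C  =>  C
  D and D->B  =>  B
Final known: {A, B, C, D}
New propositions: {B, C}
Count = 2

2


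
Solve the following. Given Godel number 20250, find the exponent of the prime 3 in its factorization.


Factorize 20250 by dividing by 3 repeatedly.
Division steps: 3 divides 20250 exactly 4 time(s).
Exponent of 3 = 4

4


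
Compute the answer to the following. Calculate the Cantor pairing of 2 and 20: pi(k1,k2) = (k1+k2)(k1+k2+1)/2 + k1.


k1 + k2 = 22
(k1+k2)(k1+k2+1)/2 = 22 * 23 / 2 = 253
pi = 253 + 2 = 255

255


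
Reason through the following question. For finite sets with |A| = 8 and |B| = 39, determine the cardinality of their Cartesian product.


The Cartesian product A x B contains all ordered pairs (a, b).
|A x B| = |A| * |B| = 8 * 39 = 312

312


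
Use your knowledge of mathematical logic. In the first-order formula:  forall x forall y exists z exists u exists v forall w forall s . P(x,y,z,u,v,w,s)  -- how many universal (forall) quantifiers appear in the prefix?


Quantifier prefix: forall x forall y exists z exists u exists v forall w forall s
Mark each quantifier type:
  U U E E E U U
Universal count = 4, Existential count = 3
Asked for universal (forall) quantifiers: 4

4


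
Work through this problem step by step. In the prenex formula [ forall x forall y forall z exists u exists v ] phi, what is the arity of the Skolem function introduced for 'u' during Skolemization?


Quantifier prefix: forall x forall y forall z exists u exists v
'u' is existentially quantified at position 4.
Universal variables preceding it: x, y, z
Skolem function arity = 3

3


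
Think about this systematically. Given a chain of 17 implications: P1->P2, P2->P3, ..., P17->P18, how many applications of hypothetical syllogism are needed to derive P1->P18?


With 17 implications in a chain connecting 18 propositions:
P1->P2, P2->P3, ..., P17->P18
Steps needed = (number of implications) - 1 = 17 - 1 = 16

16
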